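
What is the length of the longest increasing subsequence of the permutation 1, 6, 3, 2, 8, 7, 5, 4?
3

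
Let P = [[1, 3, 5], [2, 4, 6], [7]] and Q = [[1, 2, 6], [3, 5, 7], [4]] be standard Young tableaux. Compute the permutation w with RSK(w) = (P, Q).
2 7 4 1 3 6 5

Reverse RSK: for i = n, n-1, ..., 1, locate i in Q, remove the corresponding corner cell from P, and reverse-bump its entry up through P; the value ejected from row 1 is w(i).

So w = 2 7 4 1 3 6 5.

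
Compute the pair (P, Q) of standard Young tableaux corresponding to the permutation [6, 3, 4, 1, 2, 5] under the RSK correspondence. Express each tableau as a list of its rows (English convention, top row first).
P = [[1, 2, 5], [3, 4], [6]], Q = [[1, 3, 6], [2, 5], [4]]

Insert each entry of the permutation into P by Schensted row insertion, recording in Q the position of each new cell.

Insert 6: appended to row 1. P = [[6]].
Insert 3: 3 bumps 6 from row 1; 6 starts row 2. P = [[3], [6]].
Insert 4: appended to row 1. P = [[3, 4], [6]].
Insert 1: 1 bumps 3 from row 1; 3 bumps 6 from row 2; 6 starts row 3. P = [[1, 4], [3], [6]].
Insert 2: 2 bumps 4 from row 1; 4 appends to row 2. P = [[1, 2], [3, 4], [6]].
Insert 5: appended to row 1. P = [[1, 2, 5], [3, 4], [6]].

So P = [[1, 2, 5], [3, 4], [6]], Q = [[1, 3, 6], [2, 5], [4]].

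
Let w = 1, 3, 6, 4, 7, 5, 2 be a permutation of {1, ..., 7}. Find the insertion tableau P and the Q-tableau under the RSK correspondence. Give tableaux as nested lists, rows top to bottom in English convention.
Insert each entry of the permutation into P by Schensted row insertion, recording in Q the position of each new cell.

Insert 1: appended to row 1. P = [[1]].
Insert 3: appended to row 1. P = [[1, 3]].
Insert 6: appended to row 1. P = [[1, 3, 6]].
Insert 4: 4 bumps 6 from row 1; 6 starts row 2. P = [[1, 3, 4], [6]].
Insert 7: appended to row 1. P = [[1, 3, 4, 7], [6]].
Insert 5: 5 bumps 7 from row 1; 7 appends to row 2. P = [[1, 3, 4, 5], [6, 7]].
Insert 2: 2 bumps 3 from row 1; 3 bumps 6 from row 2; 6 starts row 3. P = [[1, 2, 4, 5], [3, 7], [6]].

So P = [[1, 2, 4, 5], [3, 7], [6]], Q = [[1, 2, 3, 5], [4, 6], [7]].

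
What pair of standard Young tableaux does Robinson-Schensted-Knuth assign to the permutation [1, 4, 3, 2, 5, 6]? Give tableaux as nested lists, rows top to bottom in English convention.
P = [[1, 2, 5, 6], [3], [4]], Q = [[1, 2, 5, 6], [3], [4]]

Insert each entry of the permutation into P by Schensted row insertion, recording in Q the position of each new cell.

After inserting 1: P = [[1]].
After inserting 4: P = [[1, 4]].
After inserting 3: P = [[1, 3], [4]].
After inserting 2: P = [[1, 2], [3], [4]].
After inserting 5: P = [[1, 2, 5], [3], [4]].
After inserting 6: P = [[1, 2, 5, 6], [3], [4]].

So P = [[1, 2, 5, 6], [3], [4]], Q = [[1, 2, 5, 6], [3], [4]].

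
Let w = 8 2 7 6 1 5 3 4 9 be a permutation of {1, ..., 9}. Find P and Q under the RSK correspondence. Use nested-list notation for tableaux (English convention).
Insert each entry of the permutation into P by Schensted row insertion, recording in Q the position of each new cell.

Insert 8: appended to row 1. P = [[8]].
Insert 2: 2 bumps 8 from row 1; 8 starts row 2. P = [[2], [8]].
Insert 7: appended to row 1. P = [[2, 7], [8]].
Insert 6: 6 bumps 7 from row 1; 7 bumps 8 from row 2; 8 starts row 3. P = [[2, 6], [7], [8]].
Insert 1: 1 bumps 2 from row 1; 2 bumps 7 from row 2; 7 bumps 8 from row 3; 8 starts row 4. P = [[1, 6], [2], [7], [8]].
Insert 5: 5 bumps 6 from row 1; 6 appends to row 2. P = [[1, 5], [2, 6], [7], [8]].
Insert 3: 3 bumps 5 from row 1; 5 bumps 6 from row 2; 6 bumps 7 from row 3; 7 bumps 8 from row 4; 8 starts row 5. P = [[1, 3], [2, 5], [6], [7], [8]].
Insert 4: appended to row 1. P = [[1, 3, 4], [2, 5], [6], [7], [8]].
Insert 9: appended to row 1. P = [[1, 3, 4, 9], [2, 5], [6], [7], [8]].

So P = [[1, 3, 4, 9], [2, 5], [6], [7], [8]], Q = [[1, 3, 8, 9], [2, 6], [4], [5], [7]].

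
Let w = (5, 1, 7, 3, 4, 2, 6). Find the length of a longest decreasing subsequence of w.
3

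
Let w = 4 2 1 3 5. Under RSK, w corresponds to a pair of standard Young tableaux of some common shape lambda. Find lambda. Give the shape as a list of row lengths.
[3, 1, 1]

Row-insert each entry into an empty tableau.

After inserting 4: P = [[4]].
After inserting 2: P = [[2], [4]].
After inserting 1: P = [[1], [2], [4]].
After inserting 3: P = [[1, 3], [2], [4]].
After inserting 5: P = [[1, 3, 5], [2], [4]].

The final insertion tableau P = [[1, 3, 5], [2], [4]] has shape [3, 1, 1].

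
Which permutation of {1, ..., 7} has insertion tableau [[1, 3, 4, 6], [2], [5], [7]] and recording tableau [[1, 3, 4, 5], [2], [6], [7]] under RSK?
7 2 3 5 6 4 1

Reverse the RSK construction: for i from n down to 1, find the cell of Q containing i, remove the entry at that cell from P, and reverse-bump it up through P; the value ejected from row 1 is w(i).

Step i=7: Q has 7 at row 4, column 1; remove 7 from row 4 of P and reverse-bump: 7 enters row 3 and ejects 5; 5 enters row 2 and ejects 2; 2 enters row 1 and ejects 1. So w(7) = 1. P is now [[2, 3, 4, 6], [5], [7]].
Step i=6: Q has 6 at row 3, column 1; remove 7 from row 3 of P and reverse-bump: 7 enters row 2 and ejects 5; 5 enters row 1 and ejects 4. So w(6) = 4. P is now [[2, 3, 5, 6], [7]].
Step i=5: Q has 5 at row 1, column 4; remove that cell from P, ejecting 6. So w(5) = 6. P is now [[2, 3, 5], [7]].
Step i=4: Q has 4 at row 1, column 3; remove that cell from P, ejecting 5. So w(4) = 5. P is now [[2, 3], [7]].
Step i=3: Q has 3 at row 1, column 2; remove that cell from P, ejecting 3. So w(3) = 3. P is now [[2], [7]].
Step i=2: Q has 2 at row 2, column 1; remove 7 from row 2 of P and reverse-bump: 7 enters row 1 and ejects 2. So w(2) = 2. P is now [[7]].
Step i=1: Q has 1 at row 1, column 1; remove that cell from P, ejecting 7. So w(1) = 7. P is now [].

So w = 7 2 3 5 6 4 1.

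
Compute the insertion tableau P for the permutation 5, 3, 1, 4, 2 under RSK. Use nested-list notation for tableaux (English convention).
P = [[1, 2], [3, 4], [5]]

After inserting 5: P = [[5]].
After inserting 3: P = [[3], [5]].
After inserting 1: P = [[1], [3], [5]].
After inserting 4: P = [[1, 4], [3], [5]].
After inserting 2: P = [[1, 2], [3, 4], [5]].

So P = [[1, 2], [3, 4], [5]].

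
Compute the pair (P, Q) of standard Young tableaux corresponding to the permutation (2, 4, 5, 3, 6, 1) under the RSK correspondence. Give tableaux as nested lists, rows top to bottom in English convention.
Insert each entry of the permutation into P by Schensted row insertion, recording in Q the position of each new cell.

Insert 2: appended to row 1. P = [[2]].
Insert 4: appended to row 1. P = [[2, 4]].
Insert 5: appended to row 1. P = [[2, 4, 5]].
Insert 3: 3 bumps 4 from row 1; 4 starts row 2. P = [[2, 3, 5], [4]].
Insert 6: appended to row 1. P = [[2, 3, 5, 6], [4]].
Insert 1: 1 bumps 2 from row 1; 2 bumps 4 from row 2; 4 starts row 3. P = [[1, 3, 5, 6], [2], [4]].

So P = [[1, 3, 5, 6], [2], [4]], Q = [[1, 2, 3, 5], [4], [6]].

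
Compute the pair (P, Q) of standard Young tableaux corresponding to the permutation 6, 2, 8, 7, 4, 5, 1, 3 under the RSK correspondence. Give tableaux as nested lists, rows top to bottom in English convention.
P = [[1, 3, 5], [2, 4], [6, 7], [8]], Q = [[1, 3, 6], [2, 4], [5, 8], [7]]

Insert each entry of the permutation into P by Schensted row insertion, recording in Q the position of each new cell.

Insert 6: appended to row 1. P = [[6]].
Insert 2: 2 bumps 6 from row 1; 6 starts row 2. P = [[2], [6]].
Insert 8: appended to row 1. P = [[2, 8], [6]].
Insert 7: 7 bumps 8 from row 1; 8 appends to row 2. P = [[2, 7], [6, 8]].
Insert 4: 4 bumps 7 from row 1; 7 bumps 8 from row 2; 8 starts row 3. P = [[2, 4], [6, 7], [8]].
Insert 5: appended to row 1. P = [[2, 4, 5], [6, 7], [8]].
Insert 1: 1 bumps 2 from row 1; 2 bumps 6 from row 2; 6 bumps 8 from row 3; 8 starts row 4. P = [[1, 4, 5], [2, 7], [6], [8]].
Insert 3: 3 bumps 4 from row 1; 4 bumps 7 from row 2; 7 appends to row 3. P = [[1, 3, 5], [2, 4], [6, 7], [8]].

So P = [[1, 3, 5], [2, 4], [6, 7], [8]], Q = [[1, 3, 6], [2, 4], [5, 8], [7]].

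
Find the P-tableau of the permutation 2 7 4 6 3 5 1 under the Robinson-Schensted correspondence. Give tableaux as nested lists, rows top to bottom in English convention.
Insert 2: appended to row 1. P = [[2]].
Insert 7: appended to row 1. P = [[2, 7]].
Insert 4: 4 bumps 7 from row 1; 7 starts row 2. P = [[2, 4], [7]].
Insert 6: appended to row 1. P = [[2, 4, 6], [7]].
Insert 3: 3 bumps 4 from row 1; 4 bumps 7 from row 2; 7 starts row 3. P = [[2, 3, 6], [4], [7]].
Insert 5: 5 bumps 6 from row 1; 6 appends to row 2. P = [[2, 3, 5], [4, 6], [7]].
Insert 1: 1 bumps 2 from row 1; 2 bumps 4 from row 2; 4 bumps 7 from row 3; 7 starts row 4. P = [[1, 3, 5], [2, 6], [4], [7]].

So P = [[1, 3, 5], [2, 6], [4], [7]].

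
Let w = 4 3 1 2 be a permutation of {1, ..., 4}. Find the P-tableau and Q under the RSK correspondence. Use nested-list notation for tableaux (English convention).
Insert each entry of the permutation into P by Schensted row insertion, recording in Q the position of each new cell.

Insert 4: appended to row 1. P = [[4]], Q = [[1]].
Insert 3: 3 bumps 4 from row 1; 4 starts row 2. P = [[3], [4]], Q = [[1], [2]].
Insert 1: 1 bumps 3 from row 1; 3 bumps 4 from row 2; 4 starts row 3. P = [[1], [3], [4]], Q = [[1], [2], [3]].
Insert 2: appended to row 1. P = [[1, 2], [3], [4]], Q = [[1, 4], [2], [3]].

So P = [[1, 2], [3], [4]], Q = [[1, 4], [2], [3]].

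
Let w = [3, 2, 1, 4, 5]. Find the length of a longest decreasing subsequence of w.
3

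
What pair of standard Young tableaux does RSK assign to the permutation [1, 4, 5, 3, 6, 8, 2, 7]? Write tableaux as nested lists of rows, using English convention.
P = [[1, 2, 5, 6, 7], [3, 8], [4]], Q = [[1, 2, 3, 5, 6], [4, 8], [7]]

Insert each entry of the permutation into P by Schensted row insertion, recording in Q the position of each new cell.

Insert 1: appended to row 1. P = [[1]].
Insert 4: appended to row 1. P = [[1, 4]].
Insert 5: appended to row 1. P = [[1, 4, 5]].
Insert 3: 3 bumps 4 from row 1; 4 starts row 2. P = [[1, 3, 5], [4]].
Insert 6: appended to row 1. P = [[1, 3, 5, 6], [4]].
Insert 8: appended to row 1. P = [[1, 3, 5, 6, 8], [4]].
Insert 2: 2 bumps 3 from row 1; 3 bumps 4 from row 2; 4 starts row 3. P = [[1, 2, 5, 6, 8], [3], [4]].
Insert 7: 7 bumps 8 from row 1; 8 appends to row 2. P = [[1, 2, 5, 6, 7], [3, 8], [4]].

So P = [[1, 2, 5, 6, 7], [3, 8], [4]], Q = [[1, 2, 3, 5, 6], [4, 8], [7]].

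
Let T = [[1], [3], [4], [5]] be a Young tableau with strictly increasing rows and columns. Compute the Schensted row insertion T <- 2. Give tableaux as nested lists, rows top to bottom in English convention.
[[1, 2], [3], [4], [5]]

2 is larger than every entry of row 1, so it is appended to row 1. The new tableau is [[1, 2], [3], [4], [5]].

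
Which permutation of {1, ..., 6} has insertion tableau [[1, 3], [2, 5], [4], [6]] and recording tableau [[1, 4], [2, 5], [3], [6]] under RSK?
Reverse the RSK construction: for i from n down to 1, find the cell of Q containing i, remove the entry at that cell from P, and reverse-bump it up through P; the value ejected from row 1 is w(i).

Step i=6: Q has 6 at row 4, column 1; remove 6 from row 4 of P and reverse-bump: 6 enters row 3 and ejects 4; 4 enters row 2 and ejects 2; 2 enters row 1 and ejects 1. So w(6) = 1. P is now [[2, 3], [4, 5], [6]].
Step i=5: Q has 5 at row 2, column 2; remove 5 from row 2 of P and reverse-bump: 5 enters row 1 and ejects 3. So w(5) = 3. P is now [[2, 5], [4], [6]].
Step i=4: Q has 4 at row 1, column 2; remove that cell from P, ejecting 5. So w(4) = 5. P is now [[2], [4], [6]].
Step i=3: Q has 3 at row 3, column 1; remove 6 from row 3 of P and reverse-bump: 6 enters row 2 and ejects 4; 4 enters row 1 and ejects 2. So w(3) = 2. P is now [[4], [6]].
Step i=2: Q has 2 at row 2, column 1; remove 6 from row 2 of P and reverse-bump: 6 enters row 1 and ejects 4. So w(2) = 4. P is now [[6]].
Step i=1: Q has 1 at row 1, column 1; remove that cell from P, ejecting 6. So w(1) = 6. P is now [].

So w = 6 4 2 5 3 1.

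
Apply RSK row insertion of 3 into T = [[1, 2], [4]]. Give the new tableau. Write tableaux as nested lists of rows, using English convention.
3 is larger than every entry of row 1, so it is appended to row 1. The new tableau is [[1, 2, 3], [4]].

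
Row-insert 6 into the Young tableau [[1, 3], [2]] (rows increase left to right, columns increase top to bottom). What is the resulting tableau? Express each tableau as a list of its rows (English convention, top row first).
[[1, 3, 6], [2]]

6 is larger than every entry of row 1, so it is appended to row 1. The new tableau is [[1, 3, 6], [2]].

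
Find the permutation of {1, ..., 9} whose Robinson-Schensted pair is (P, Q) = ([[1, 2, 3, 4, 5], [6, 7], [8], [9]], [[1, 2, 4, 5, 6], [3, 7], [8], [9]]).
1 6 2 3 4 9 8 7 5

Reverse the RSK construction: for i from n down to 1, find the cell of Q containing i, remove the entry at that cell from P, and reverse-bump it up through P; the value ejected from row 1 is w(i).

Step i=9: Q has 9 at row 4, column 1; remove 9 from row 4 of P and reverse-bump: 9 enters row 3 and ejects 8; 8 enters row 2 and ejects 7; 7 enters row 1 and ejects 5. So w(9) = 5. P is now [[1, 2, 3, 4, 7], [6, 8], [9]].
Step i=8: Q has 8 at row 3, column 1; remove 9 from row 3 of P and reverse-bump: 9 enters row 2 and ejects 8; 8 enters row 1 and ejects 7. So w(8) = 7. P is now [[1, 2, 3, 4, 8], [6, 9]].
Step i=7: Q has 7 at row 2, column 2; remove 9 from row 2 of P and reverse-bump: 9 enters row 1 and ejects 8. So w(7) = 8. P is now [[1, 2, 3, 4, 9], [6]].
Step i=6: Q has 6 at row 1, column 5; remove that cell from P, ejecting 9. So w(6) = 9. P is now [[1, 2, 3, 4], [6]].
Step i=5: Q has 5 at row 1, column 4; remove that cell from P, ejecting 4. So w(5) = 4. P is now [[1, 2, 3], [6]].
Step i=4: Q has 4 at row 1, column 3; remove that cell from P, ejecting 3. So w(4) = 3. P is now [[1, 2], [6]].
Step i=3: Q has 3 at row 2, column 1; remove 6 from row 2 of P and reverse-bump: 6 enters row 1 and ejects 2. So w(3) = 2. P is now [[1, 6]].
Step i=2: Q has 2 at row 1, column 2; remove that cell from P, ejecting 6. So w(2) = 6. P is now [[1]].
Step i=1: Q has 1 at row 1, column 1; remove that cell from P, ejecting 1. So w(1) = 1. P is now [].

So w = 1 6 2 3 4 9 8 7 5.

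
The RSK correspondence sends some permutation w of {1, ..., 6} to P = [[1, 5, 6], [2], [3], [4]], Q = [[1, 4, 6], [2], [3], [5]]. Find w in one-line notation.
4 3 2 5 1 6

Reverse the RSK construction: for i from n down to 1, find the cell of Q containing i, remove the entry at that cell from P, and reverse-bump it up through P; the value ejected from row 1 is w(i).

Step i=6: Q has 6 at row 1, column 3; remove that cell from P, ejecting 6. So w(6) = 6. P is now [[1, 5], [2], [3], [4]].
Step i=5: Q has 5 at row 4, column 1; remove 4 from row 4 of P and reverse-bump: 4 enters row 3 and ejects 3; 3 enters row 2 and ejects 2; 2 enters row 1 and ejects 1. So w(5) = 1. P is now [[2, 5], [3], [4]].
Step i=4: Q has 4 at row 1, column 2; remove that cell from P, ejecting 5. So w(4) = 5. P is now [[2], [3], [4]].
Step i=3: Q has 3 at row 3, column 1; remove 4 from row 3 of P and reverse-bump: 4 enters row 2 and ejects 3; 3 enters row 1 and ejects 2. So w(3) = 2. P is now [[3], [4]].
Step i=2: Q has 2 at row 2, column 1; remove 4 from row 2 of P and reverse-bump: 4 enters row 1 and ejects 3. So w(2) = 3. P is now [[4]].
Step i=1: Q has 1 at row 1, column 1; remove that cell from P, ejecting 4. So w(1) = 4. P is now [].

So w = 4 3 2 5 1 6.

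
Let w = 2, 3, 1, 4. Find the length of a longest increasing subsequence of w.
3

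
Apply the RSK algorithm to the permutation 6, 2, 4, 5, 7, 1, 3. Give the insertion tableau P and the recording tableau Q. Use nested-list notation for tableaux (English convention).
Insert each entry of the permutation into P by Schensted row insertion, recording in Q the position of each new cell.

Insert 6: appended to row 1. P = [[6]].
Insert 2: 2 bumps 6 from row 1; 6 starts row 2. P = [[2], [6]].
Insert 4: appended to row 1. P = [[2, 4], [6]].
Insert 5: appended to row 1. P = [[2, 4, 5], [6]].
Insert 7: appended to row 1. P = [[2, 4, 5, 7], [6]].
Insert 1: 1 bumps 2 from row 1; 2 bumps 6 from row 2; 6 starts row 3. P = [[1, 4, 5, 7], [2], [6]].
Insert 3: 3 bumps 4 from row 1; 4 appends to row 2. P = [[1, 3, 5, 7], [2, 4], [6]].

So P = [[1, 3, 5, 7], [2, 4], [6]], Q = [[1, 3, 4, 5], [2, 7], [6]].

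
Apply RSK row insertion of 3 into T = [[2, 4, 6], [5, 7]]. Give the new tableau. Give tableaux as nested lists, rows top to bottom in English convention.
[[2, 3, 6], [4, 7], [5]]

In row 1, 3 replaces 4 (the leftmost entry greater than 3); 4 is bumped to row 2. In row 2, 4 replaces 5 (the leftmost entry greater than 4); 5 is bumped to row 3. 5 starts a new row 3. The new tableau is [[2, 3, 6], [4, 7], [5]].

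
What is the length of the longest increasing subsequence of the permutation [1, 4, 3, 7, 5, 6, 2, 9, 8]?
5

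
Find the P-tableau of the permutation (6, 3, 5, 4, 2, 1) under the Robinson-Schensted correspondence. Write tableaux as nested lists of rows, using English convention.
Insert 6: appended to row 1. P = [[6]].
Insert 3: 3 bumps 6 from row 1; 6 starts row 2. P = [[3], [6]].
Insert 5: appended to row 1. P = [[3, 5], [6]].
Insert 4: 4 bumps 5 from row 1; 5 bumps 6 from row 2; 6 starts row 3. P = [[3, 4], [5], [6]].
Insert 2: 2 bumps 3 from row 1; 3 bumps 5 from row 2; 5 bumps 6 from row 3; 6 starts row 4. P = [[2, 4], [3], [5], [6]].
Insert 1: 1 bumps 2 from row 1; 2 bumps 3 from row 2; 3 bumps 5 from row 3; 5 bumps 6 from row 4; 6 starts row 5. P = [[1, 4], [2], [3], [5], [6]].

So P = [[1, 4], [2], [3], [5], [6]].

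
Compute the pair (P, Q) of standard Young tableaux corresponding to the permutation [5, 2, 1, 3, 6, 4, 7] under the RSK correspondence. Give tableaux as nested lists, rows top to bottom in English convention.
Insert each entry of the permutation into P by Schensted row insertion, recording in Q the position of each new cell.

After inserting 5: P = [[5]].
After inserting 2: P = [[2], [5]].
After inserting 1: P = [[1], [2], [5]].
After inserting 3: P = [[1, 3], [2], [5]].
After inserting 6: P = [[1, 3, 6], [2], [5]].
After inserting 4: P = [[1, 3, 4], [2, 6], [5]].
After inserting 7: P = [[1, 3, 4, 7], [2, 6], [5]].

So P = [[1, 3, 4, 7], [2, 6], [5]], Q = [[1, 4, 5, 7], [2, 6], [3]].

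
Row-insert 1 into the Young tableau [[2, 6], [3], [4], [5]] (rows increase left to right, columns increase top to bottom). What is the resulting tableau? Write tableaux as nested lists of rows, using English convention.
In row 1, 1 replaces 2 (the leftmost entry greater than 1); 2 is bumped to row 2. In row 2, 2 replaces 3 (the leftmost entry greater than 2); 3 is bumped to row 3. In row 3, 3 replaces 4 (the leftmost entry greater than 3); 4 is bumped to row 4. In row 4, 4 replaces 5 (the leftmost entry greater than 4); 5 is bumped to row 5. 5 starts a new row 5. The new tableau is [[1, 6], [2], [3], [4], [5]].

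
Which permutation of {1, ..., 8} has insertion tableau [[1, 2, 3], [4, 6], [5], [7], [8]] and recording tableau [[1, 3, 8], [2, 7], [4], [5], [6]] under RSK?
Reverse the RSK construction: for i from n down to 1, find the cell of Q containing i, remove the entry at that cell from P, and reverse-bump it up through P; the value ejected from row 1 is w(i).

Step i=8: Q has 8 at row 1, column 3; remove that cell from P, ejecting 3. So w(8) = 3. P is now [[1, 2], [4, 6], [5], [7], [8]].
Step i=7: Q has 7 at row 2, column 2; remove 6 from row 2 of P and reverse-bump: 6 enters row 1 and ejects 2. So w(7) = 2. P is now [[1, 6], [4], [5], [7], [8]].
Step i=6: Q has 6 at row 5, column 1; remove 8 from row 5 of P and reverse-bump: 8 enters row 4 and ejects 7; 7 enters row 3 and ejects 5; 5 enters row 2 and ejects 4; 4 enters row 1 and ejects 1. So w(6) = 1. P is now [[4, 6], [5], [7], [8]].
Step i=5: Q has 5 at row 4, column 1; remove 8 from row 4 of P and reverse-bump: 8 enters row 3 and ejects 7; 7 enters row 2 and ejects 5; 5 enters row 1 and ejects 4. So w(5) = 4. P is now [[5, 6], [7], [8]].
Step i=4: Q has 4 at row 3, column 1; remove 8 from row 3 of P and reverse-bump: 8 enters row 2 and ejects 7; 7 enters row 1 and ejects 6. So w(4) = 6. P is now [[5, 7], [8]].
Step i=3: Q has 3 at row 1, column 2; remove that cell from P, ejecting 7. So w(3) = 7. P is now [[5], [8]].
Step i=2: Q has 2 at row 2, column 1; remove 8 from row 2 of P and reverse-bump: 8 enters row 1 and ejects 5. So w(2) = 5. P is now [[8]].
Step i=1: Q has 1 at row 1, column 1; remove that cell from P, ejecting 8. So w(1) = 8. P is now [].

So w = 8 5 7 6 4 1 2 3.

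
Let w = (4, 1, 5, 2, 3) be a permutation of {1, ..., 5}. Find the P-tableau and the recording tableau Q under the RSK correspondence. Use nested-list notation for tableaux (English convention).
P = [[1, 2, 3], [4, 5]], Q = [[1, 3, 5], [2, 4]]

Insert each entry of the permutation into P by Schensted row insertion, recording in Q the position of each new cell.

Insert 4: appended to row 1. P = [[4]], Q = [[1]].
Insert 1: 1 bumps 4 from row 1; 4 starts row 2. P = [[1], [4]], Q = [[1], [2]].
Insert 5: appended to row 1. P = [[1, 5], [4]], Q = [[1, 3], [2]].
Insert 2: 2 bumps 5 from row 1; 5 appends to row 2. P = [[1, 2], [4, 5]], Q = [[1, 3], [2, 4]].
Insert 3: appended to row 1. P = [[1, 2, 3], [4, 5]], Q = [[1, 3, 5], [2, 4]].

So P = [[1, 2, 3], [4, 5]], Q = [[1, 3, 5], [2, 4]].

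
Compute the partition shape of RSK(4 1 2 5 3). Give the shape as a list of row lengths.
[3, 2]

Row-insert each entry into an empty tableau.

After inserting 4: P = [[4]].
After inserting 1: P = [[1], [4]].
After inserting 2: P = [[1, 2], [4]].
After inserting 5: P = [[1, 2, 5], [4]].
After inserting 3: P = [[1, 2, 3], [4, 5]].

The final insertion tableau P = [[1, 2, 3], [4, 5]] has shape [3, 2].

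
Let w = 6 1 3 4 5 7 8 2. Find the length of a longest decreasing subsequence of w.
3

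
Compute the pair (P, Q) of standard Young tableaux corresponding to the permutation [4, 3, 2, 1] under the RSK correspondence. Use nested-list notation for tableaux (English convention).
Insert each entry of the permutation into P by Schensted row insertion, recording in Q the position of each new cell.

Insert 4: appended to row 1. P = [[4]].
Insert 3: 3 bumps 4 from row 1; 4 starts row 2. P = [[3], [4]].
Insert 2: 2 bumps 3 from row 1; 3 bumps 4 from row 2; 4 starts row 3. P = [[2], [3], [4]].
Insert 1: 1 bumps 2 from row 1; 2 bumps 3 from row 2; 3 bumps 4 from row 3; 4 starts row 4. P = [[1], [2], [3], [4]].

So P = [[1], [2], [3], [4]], Q = [[1], [2], [3], [4]].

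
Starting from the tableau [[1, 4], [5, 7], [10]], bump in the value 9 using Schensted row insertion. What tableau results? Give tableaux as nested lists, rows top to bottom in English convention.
[[1, 4, 9], [5, 7], [10]]

9 is larger than every entry of row 1, so it is appended to row 1. The new tableau is [[1, 4, 9], [5, 7], [10]].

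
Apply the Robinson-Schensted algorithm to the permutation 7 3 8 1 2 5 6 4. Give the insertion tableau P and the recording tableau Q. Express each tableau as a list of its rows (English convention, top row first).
Insert each entry of the permutation into P by Schensted row insertion, recording in Q the position of each new cell.

Insert 7: appended to row 1. P = [[7]].
Insert 3: 3 bumps 7 from row 1; 7 starts row 2. P = [[3], [7]].
Insert 8: appended to row 1. P = [[3, 8], [7]].
Insert 1: 1 bumps 3 from row 1; 3 bumps 7 from row 2; 7 starts row 3. P = [[1, 8], [3], [7]].
Insert 2: 2 bumps 8 from row 1; 8 appends to row 2. P = [[1, 2], [3, 8], [7]].
Insert 5: appended to row 1. P = [[1, 2, 5], [3, 8], [7]].
Insert 6: appended to row 1. P = [[1, 2, 5, 6], [3, 8], [7]].
Insert 4: 4 bumps 5 from row 1; 5 bumps 8 from row 2; 8 appends to row 3. P = [[1, 2, 4, 6], [3, 5], [7, 8]].

So P = [[1, 2, 4, 6], [3, 5], [7, 8]], Q = [[1, 3, 6, 7], [2, 5], [4, 8]].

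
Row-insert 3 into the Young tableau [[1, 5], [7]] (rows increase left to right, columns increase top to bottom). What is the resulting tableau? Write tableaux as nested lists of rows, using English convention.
[[1, 3], [5], [7]]

In row 1, 3 replaces 5 (the leftmost entry greater than 3); 5 is bumped to row 2. In row 2, 5 replaces 7 (the leftmost entry greater than 5); 7 is bumped to row 3. 7 starts a new row 3. The new tableau is [[1, 3], [5], [7]].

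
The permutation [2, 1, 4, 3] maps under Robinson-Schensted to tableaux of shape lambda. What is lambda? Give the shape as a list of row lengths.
RSK row insertion gives P = [[1, 3], [2, 4]], which has shape [2, 2].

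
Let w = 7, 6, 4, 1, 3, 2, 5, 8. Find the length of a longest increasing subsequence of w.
4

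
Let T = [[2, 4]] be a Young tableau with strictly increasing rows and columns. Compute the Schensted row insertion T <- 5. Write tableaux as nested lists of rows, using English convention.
5 is larger than every entry of row 1, so it is appended to row 1. The new tableau is [[2, 4, 5]].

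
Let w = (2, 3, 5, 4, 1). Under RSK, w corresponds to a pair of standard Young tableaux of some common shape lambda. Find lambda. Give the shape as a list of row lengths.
Row-insert each entry into an empty tableau.

After inserting 2: P = [[2]].
After inserting 3: P = [[2, 3]].
After inserting 5: P = [[2, 3, 5]].
After inserting 4: P = [[2, 3, 4], [5]].
After inserting 1: P = [[1, 3, 4], [2], [5]].

The final insertion tableau P = [[1, 3, 4], [2], [5]] has shape [3, 1, 1].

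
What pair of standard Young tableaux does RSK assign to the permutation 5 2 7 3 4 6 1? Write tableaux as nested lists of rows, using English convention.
Insert each entry of the permutation into P by Schensted row insertion, recording in Q the position of each new cell.

Insert 5: appended to row 1. P = [[5]], Q = [[1]].
Insert 2: 2 bumps 5 from row 1; 5 starts row 2. P = [[2], [5]], Q = [[1], [2]].
Insert 7: appended to row 1. P = [[2, 7], [5]], Q = [[1, 3], [2]].
Insert 3: 3 bumps 7 from row 1; 7 appends to row 2. P = [[2, 3], [5, 7]], Q = [[1, 3], [2, 4]].
Insert 4: appended to row 1. P = [[2, 3, 4], [5, 7]], Q = [[1, 3, 5], [2, 4]].
Insert 6: appended to row 1. P = [[2, 3, 4, 6], [5, 7]], Q = [[1, 3, 5, 6], [2, 4]].
Insert 1: 1 bumps 2 from row 1; 2 bumps 5 from row 2; 5 starts row 3. P = [[1, 3, 4, 6], [2, 7], [5]], Q = [[1, 3, 5, 6], [2, 4], [7]].

So P = [[1, 3, 4, 6], [2, 7], [5]], Q = [[1, 3, 5, 6], [2, 4], [7]].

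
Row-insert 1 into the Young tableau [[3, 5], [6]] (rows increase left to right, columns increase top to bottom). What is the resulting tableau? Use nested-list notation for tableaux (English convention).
In row 1, 1 replaces 3 (the leftmost entry greater than 1); 3 is bumped to row 2. In row 2, 3 replaces 6 (the leftmost entry greater than 3); 6 is bumped to row 3. 6 starts a new row 3. The new tableau is [[1, 5], [3], [6]].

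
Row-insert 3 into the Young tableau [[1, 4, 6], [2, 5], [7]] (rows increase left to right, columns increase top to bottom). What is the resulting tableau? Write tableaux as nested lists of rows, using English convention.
[[1, 3, 6], [2, 4], [5], [7]]

In row 1, 3 replaces 4 (the leftmost entry greater than 3); 4 is bumped to row 2. In row 2, 4 replaces 5 (the leftmost entry greater than 4); 5 is bumped to row 3. In row 3, 5 replaces 7 (the leftmost entry greater than 5); 7 is bumped to row 4. 7 starts a new row 4. The new tableau is [[1, 3, 6], [2, 4], [5], [7]].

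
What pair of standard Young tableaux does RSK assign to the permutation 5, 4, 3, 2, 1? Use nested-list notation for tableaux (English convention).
P = [[1], [2], [3], [4], [5]], Q = [[1], [2], [3], [4], [5]]

Insert each entry of the permutation into P by Schensted row insertion, recording in Q the position of each new cell.

Insert 5: appended to row 1. P = [[5]].
Insert 4: 4 bumps 5 from row 1; 5 starts row 2. P = [[4], [5]].
Insert 3: 3 bumps 4 from row 1; 4 bumps 5 from row 2; 5 starts row 3. P = [[3], [4], [5]].
Insert 2: 2 bumps 3 from row 1; 3 bumps 4 from row 2; 4 bumps 5 from row 3; 5 starts row 4. P = [[2], [3], [4], [5]].
Insert 1: 1 bumps 2 from row 1; 2 bumps 3 from row 2; 3 bumps 4 from row 3; 4 bumps 5 from row 4; 5 starts row 5. P = [[1], [2], [3], [4], [5]].

So P = [[1], [2], [3], [4], [5]], Q = [[1], [2], [3], [4], [5]].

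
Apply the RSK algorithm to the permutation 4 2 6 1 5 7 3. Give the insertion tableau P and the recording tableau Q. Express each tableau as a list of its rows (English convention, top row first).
Insert each entry of the permutation into P by Schensted row insertion, recording in Q the position of each new cell.

Insert 4: appended to row 1. P = [[4]].
Insert 2: 2 bumps 4 from row 1; 4 starts row 2. P = [[2], [4]].
Insert 6: appended to row 1. P = [[2, 6], [4]].
Insert 1: 1 bumps 2 from row 1; 2 bumps 4 from row 2; 4 starts row 3. P = [[1, 6], [2], [4]].
Insert 5: 5 bumps 6 from row 1; 6 appends to row 2. P = [[1, 5], [2, 6], [4]].
Insert 7: appended to row 1. P = [[1, 5, 7], [2, 6], [4]].
Insert 3: 3 bumps 5 from row 1; 5 bumps 6 from row 2; 6 appends to row 3. P = [[1, 3, 7], [2, 5], [4, 6]].

So P = [[1, 3, 7], [2, 5], [4, 6]], Q = [[1, 3, 6], [2, 5], [4, 7]].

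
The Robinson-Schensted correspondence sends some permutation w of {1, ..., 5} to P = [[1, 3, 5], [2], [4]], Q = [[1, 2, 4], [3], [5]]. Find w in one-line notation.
Reverse the RSK construction: for i from n down to 1, find the cell of Q containing i, remove the entry at that cell from P, and reverse-bump it up through P; the value ejected from row 1 is w(i).

Step i=5: Q has 5 at row 3, column 1; remove 4 from row 3 of P and reverse-bump: 4 enters row 2 and ejects 2; 2 enters row 1 and ejects 1. So w(5) = 1. P is now [[2, 3, 5], [4]].
Step i=4: Q has 4 at row 1, column 3; remove that cell from P, ejecting 5. So w(4) = 5. P is now [[2, 3], [4]].
Step i=3: Q has 3 at row 2, column 1; remove 4 from row 2 of P and reverse-bump: 4 enters row 1 and ejects 3. So w(3) = 3. P is now [[2, 4]].
Step i=2: Q has 2 at row 1, column 2; remove that cell from P, ejecting 4. So w(2) = 4. P is now [[2]].
Step i=1: Q has 1 at row 1, column 1; remove that cell from P, ejecting 2. So w(1) = 2. P is now [].

So w = 2 4 3 5 1.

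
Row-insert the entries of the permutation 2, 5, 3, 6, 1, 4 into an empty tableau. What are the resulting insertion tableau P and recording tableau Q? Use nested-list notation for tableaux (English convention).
P = [[1, 3, 4], [2, 6], [5]], Q = [[1, 2, 4], [3, 6], [5]]

Insert each entry of the permutation into P by Schensted row insertion, recording in Q the position of each new cell.

Insert 2: appended to row 1. P = [[2]].
Insert 5: appended to row 1. P = [[2, 5]].
Insert 3: 3 bumps 5 from row 1; 5 starts row 2. P = [[2, 3], [5]].
Insert 6: appended to row 1. P = [[2, 3, 6], [5]].
Insert 1: 1 bumps 2 from row 1; 2 bumps 5 from row 2; 5 starts row 3. P = [[1, 3, 6], [2], [5]].
Insert 4: 4 bumps 6 from row 1; 6 appends to row 2. P = [[1, 3, 4], [2, 6], [5]].

So P = [[1, 3, 4], [2, 6], [5]], Q = [[1, 2, 4], [3, 6], [5]].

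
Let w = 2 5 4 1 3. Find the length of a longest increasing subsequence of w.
2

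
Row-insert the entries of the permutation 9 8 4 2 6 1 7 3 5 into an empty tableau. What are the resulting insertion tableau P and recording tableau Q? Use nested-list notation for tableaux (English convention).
Insert each entry of the permutation into P by Schensted row insertion, recording in Q the position of each new cell.

Insert 9: appended to row 1. P = [[9]].
Insert 8: 8 bumps 9 from row 1; 9 starts row 2. P = [[8], [9]].
Insert 4: 4 bumps 8 from row 1; 8 bumps 9 from row 2; 9 starts row 3. P = [[4], [8], [9]].
Insert 2: 2 bumps 4 from row 1; 4 bumps 8 from row 2; 8 bumps 9 from row 3; 9 starts row 4. P = [[2], [4], [8], [9]].
Insert 6: appended to row 1. P = [[2, 6], [4], [8], [9]].
Insert 1: 1 bumps 2 from row 1; 2 bumps 4 from row 2; 4 bumps 8 from row 3; 8 bumps 9 from row 4; 9 starts row 5. P = [[1, 6], [2], [4], [8], [9]].
Insert 7: appended to row 1. P = [[1, 6, 7], [2], [4], [8], [9]].
Insert 3: 3 bumps 6 from row 1; 6 appends to row 2. P = [[1, 3, 7], [2, 6], [4], [8], [9]].
Insert 5: 5 bumps 7 from row 1; 7 appends to row 2. P = [[1, 3, 5], [2, 6, 7], [4], [8], [9]].

So P = [[1, 3, 5], [2, 6, 7], [4], [8], [9]], Q = [[1, 5, 7], [2, 8, 9], [3], [4], [6]].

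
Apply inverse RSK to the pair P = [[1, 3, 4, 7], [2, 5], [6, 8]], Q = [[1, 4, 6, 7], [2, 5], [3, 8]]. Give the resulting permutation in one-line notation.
Reverse RSK: for i = n, n-1, ..., 1, locate i in Q, remove the corresponding corner cell from P, and reverse-bump its entry up through P; the value ejected from row 1 is w(i).

So w = 6 2 1 8 3 5 7 4.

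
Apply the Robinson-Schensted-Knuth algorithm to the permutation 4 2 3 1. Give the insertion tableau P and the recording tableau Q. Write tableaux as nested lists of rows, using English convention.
P = [[1, 3], [2], [4]], Q = [[1, 3], [2], [4]]

Insert each entry of the permutation into P by Schensted row insertion, recording in Q the position of each new cell.

Insert 4: appended to row 1. P = [[4]].
Insert 2: 2 bumps 4 from row 1; 4 starts row 2. P = [[2], [4]].
Insert 3: appended to row 1. P = [[2, 3], [4]].
Insert 1: 1 bumps 2 from row 1; 2 bumps 4 from row 2; 4 starts row 3. P = [[1, 3], [2], [4]].

So P = [[1, 3], [2], [4]], Q = [[1, 3], [2], [4]].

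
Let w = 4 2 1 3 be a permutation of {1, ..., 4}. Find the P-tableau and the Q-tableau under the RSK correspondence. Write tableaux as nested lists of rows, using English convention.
P = [[1, 3], [2], [4]], Q = [[1, 4], [2], [3]]

Insert each entry of the permutation into P by Schensted row insertion, recording in Q the position of each new cell.

Insert 4: appended to row 1. P = [[4]].
Insert 2: 2 bumps 4 from row 1; 4 starts row 2. P = [[2], [4]].
Insert 1: 1 bumps 2 from row 1; 2 bumps 4 from row 2; 4 starts row 3. P = [[1], [2], [4]].
Insert 3: appended to row 1. P = [[1, 3], [2], [4]].

So P = [[1, 3], [2], [4]], Q = [[1, 4], [2], [3]].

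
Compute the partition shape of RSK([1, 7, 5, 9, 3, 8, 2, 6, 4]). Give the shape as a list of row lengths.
[3, 2, 2, 2]

Row-insert each entry into an empty tableau.

After inserting 1: P = [[1]].
After inserting 7: P = [[1, 7]].
After inserting 5: P = [[1, 5], [7]].
After inserting 9: P = [[1, 5, 9], [7]].
After inserting 3: P = [[1, 3, 9], [5], [7]].
After inserting 8: P = [[1, 3, 8], [5, 9], [7]].
After inserting 2: P = [[1, 2, 8], [3, 9], [5], [7]].
After inserting 6: P = [[1, 2, 6], [3, 8], [5, 9], [7]].
After inserting 4: P = [[1, 2, 4], [3, 6], [5, 8], [7, 9]].

The final insertion tableau P = [[1, 2, 4], [3, 6], [5, 8], [7, 9]] has shape [3, 2, 2, 2].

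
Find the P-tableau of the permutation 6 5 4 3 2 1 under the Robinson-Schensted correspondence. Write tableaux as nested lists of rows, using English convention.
Insert 6: appended to row 1. P = [[6]].
Insert 5: 5 bumps 6 from row 1; 6 starts row 2. P = [[5], [6]].
Insert 4: 4 bumps 5 from row 1; 5 bumps 6 from row 2; 6 starts row 3. P = [[4], [5], [6]].
Insert 3: 3 bumps 4 from row 1; 4 bumps 5 from row 2; 5 bumps 6 from row 3; 6 starts row 4. P = [[3], [4], [5], [6]].
Insert 2: 2 bumps 3 from row 1; 3 bumps 4 from row 2; 4 bumps 5 from row 3; 5 bumps 6 from row 4; 6 starts row 5. P = [[2], [3], [4], [5], [6]].
Insert 1: 1 bumps 2 from row 1; 2 bumps 3 from row 2; 3 bumps 4 from row 3; 4 bumps 5 from row 4; 5 bumps 6 from row 5; 6 starts row 6. P = [[1], [2], [3], [4], [5], [6]].

So P = [[1], [2], [3], [4], [5], [6]].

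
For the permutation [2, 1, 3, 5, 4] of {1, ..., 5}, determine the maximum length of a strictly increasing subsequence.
3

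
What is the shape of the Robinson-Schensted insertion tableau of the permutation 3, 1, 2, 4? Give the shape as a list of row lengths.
[3, 1]

Row-insert each entry into an empty tableau.

After inserting 3: P = [[3]].
After inserting 1: P = [[1], [3]].
After inserting 2: P = [[1, 2], [3]].
After inserting 4: P = [[1, 2, 4], [3]].

The final insertion tableau P = [[1, 2, 4], [3]] has shape [3, 1].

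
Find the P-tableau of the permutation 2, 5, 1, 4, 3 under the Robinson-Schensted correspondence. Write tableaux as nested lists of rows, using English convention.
P = [[1, 3], [2, 4], [5]]

Insert 2: appended to row 1. P = [[2]].
Insert 5: appended to row 1. P = [[2, 5]].
Insert 1: 1 bumps 2 from row 1; 2 starts row 2. P = [[1, 5], [2]].
Insert 4: 4 bumps 5 from row 1; 5 appends to row 2. P = [[1, 4], [2, 5]].
Insert 3: 3 bumps 4 from row 1; 4 bumps 5 from row 2; 5 starts row 3. P = [[1, 3], [2, 4], [5]].

So P = [[1, 3], [2, 4], [5]].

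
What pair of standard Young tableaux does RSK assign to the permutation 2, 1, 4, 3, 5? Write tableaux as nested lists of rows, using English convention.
Insert each entry of the permutation into P by Schensted row insertion, recording in Q the position of each new cell.

Insert 2: appended to row 1. P = [[2]].
Insert 1: 1 bumps 2 from row 1; 2 starts row 2. P = [[1], [2]].
Insert 4: appended to row 1. P = [[1, 4], [2]].
Insert 3: 3 bumps 4 from row 1; 4 appends to row 2. P = [[1, 3], [2, 4]].
Insert 5: appended to row 1. P = [[1, 3, 5], [2, 4]].

So P = [[1, 3, 5], [2, 4]], Q = [[1, 3, 5], [2, 4]].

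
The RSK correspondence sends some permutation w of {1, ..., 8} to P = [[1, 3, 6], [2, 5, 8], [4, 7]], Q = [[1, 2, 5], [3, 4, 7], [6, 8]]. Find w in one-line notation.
Reverse the RSK construction: for i from n down to 1, find the cell of Q containing i, remove the entry at that cell from P, and reverse-bump it up through P; the value ejected from row 1 is w(i).

Step i=8: Q has 8 at row 3, column 2; remove 7 from row 3 of P and reverse-bump: 7 enters row 2 and ejects 5; 5 enters row 1 and ejects 3. So w(8) = 3. P is now [[1, 5, 6], [2, 7, 8], [4]].
Step i=7: Q has 7 at row 2, column 3; remove 8 from row 2 of P and reverse-bump: 8 enters row 1 and ejects 6. So w(7) = 6. P is now [[1, 5, 8], [2, 7], [4]].
Step i=6: Q has 6 at row 3, column 1; remove 4 from row 3 of P and reverse-bump: 4 enters row 2 and ejects 2; 2 enters row 1 and ejects 1. So w(6) = 1. P is now [[2, 5, 8], [4, 7]].
Step i=5: Q has 5 at row 1, column 3; remove that cell from P, ejecting 8. So w(5) = 8. P is now [[2, 5], [4, 7]].
Step i=4: Q has 4 at row 2, column 2; remove 7 from row 2 of P and reverse-bump: 7 enters row 1 and ejects 5. So w(4) = 5. P is now [[2, 7], [4]].
Step i=3: Q has 3 at row 2, column 1; remove 4 from row 2 of P and reverse-bump: 4 enters row 1 and ejects 2. So w(3) = 2. P is now [[4, 7]].
Step i=2: Q has 2 at row 1, column 2; remove that cell from P, ejecting 7. So w(2) = 7. P is now [[4]].
Step i=1: Q has 1 at row 1, column 1; remove that cell from P, ejecting 4. So w(1) = 4. P is now [].

So w = 4 7 2 5 8 1 6 3.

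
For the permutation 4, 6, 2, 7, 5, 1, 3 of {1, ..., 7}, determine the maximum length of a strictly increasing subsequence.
3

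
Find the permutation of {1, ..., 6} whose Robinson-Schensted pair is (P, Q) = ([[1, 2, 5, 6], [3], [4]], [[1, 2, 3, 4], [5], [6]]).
Reverse the RSK construction: for i from n down to 1, find the cell of Q containing i, remove the entry at that cell from P, and reverse-bump it up through P; the value ejected from row 1 is w(i).

Step i=6: Q has 6 at row 3, column 1; remove 4 from row 3 of P and reverse-bump: 4 enters row 2 and ejects 3; 3 enters row 1 and ejects 2. So w(6) = 2. P is now [[1, 3, 5, 6], [4]].
Step i=5: Q has 5 at row 2, column 1; remove 4 from row 2 of P and reverse-bump: 4 enters row 1 and ejects 3. So w(5) = 3. P is now [[1, 4, 5, 6]].
Step i=4: Q has 4 at row 1, column 4; remove that cell from P, ejecting 6. So w(4) = 6. P is now [[1, 4, 5]].
Step i=3: Q has 3 at row 1, column 3; remove that cell from P, ejecting 5. So w(3) = 5. P is now [[1, 4]].
Step i=2: Q has 2 at row 1, column 2; remove that cell from P, ejecting 4. So w(2) = 4. P is now [[1]].
Step i=1: Q has 1 at row 1, column 1; remove that cell from P, ejecting 1. So w(1) = 1. P is now [].

So w = 1 4 5 6 3 2.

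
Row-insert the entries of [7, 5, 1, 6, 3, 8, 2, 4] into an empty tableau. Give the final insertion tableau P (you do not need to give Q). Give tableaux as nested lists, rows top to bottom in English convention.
P = [[1, 2, 4], [3, 6, 8], [5], [7]]

Insert 7: appended to row 1. P = [[7]].
Insert 5: 5 bumps 7 from row 1; 7 starts row 2. P = [[5], [7]].
Insert 1: 1 bumps 5 from row 1; 5 bumps 7 from row 2; 7 starts row 3. P = [[1], [5], [7]].
Insert 6: appended to row 1. P = [[1, 6], [5], [7]].
Insert 3: 3 bumps 6 from row 1; 6 appends to row 2. P = [[1, 3], [5, 6], [7]].
Insert 8: appended to row 1. P = [[1, 3, 8], [5, 6], [7]].
Insert 2: 2 bumps 3 from row 1; 3 bumps 5 from row 2; 5 bumps 7 from row 3; 7 starts row 4. P = [[1, 2, 8], [3, 6], [5], [7]].
Insert 4: 4 bumps 8 from row 1; 8 appends to row 2. P = [[1, 2, 4], [3, 6, 8], [5], [7]].

So P = [[1, 2, 4], [3, 6, 8], [5], [7]].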